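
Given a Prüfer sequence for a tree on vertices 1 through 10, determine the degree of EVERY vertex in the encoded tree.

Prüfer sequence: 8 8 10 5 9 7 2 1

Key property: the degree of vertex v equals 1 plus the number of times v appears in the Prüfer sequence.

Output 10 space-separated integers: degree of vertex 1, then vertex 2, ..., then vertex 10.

Answer: 2 2 1 1 2 1 2 3 2 2

Derivation:
p_1 = 8: count[8] becomes 1
p_2 = 8: count[8] becomes 2
p_3 = 10: count[10] becomes 1
p_4 = 5: count[5] becomes 1
p_5 = 9: count[9] becomes 1
p_6 = 7: count[7] becomes 1
p_7 = 2: count[2] becomes 1
p_8 = 1: count[1] becomes 1
Degrees (1 + count): deg[1]=1+1=2, deg[2]=1+1=2, deg[3]=1+0=1, deg[4]=1+0=1, deg[5]=1+1=2, deg[6]=1+0=1, deg[7]=1+1=2, deg[8]=1+2=3, deg[9]=1+1=2, deg[10]=1+1=2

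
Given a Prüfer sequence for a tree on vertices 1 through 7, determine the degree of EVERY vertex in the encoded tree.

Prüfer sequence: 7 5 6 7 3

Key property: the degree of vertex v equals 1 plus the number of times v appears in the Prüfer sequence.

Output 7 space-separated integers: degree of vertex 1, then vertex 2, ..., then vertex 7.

p_1 = 7: count[7] becomes 1
p_2 = 5: count[5] becomes 1
p_3 = 6: count[6] becomes 1
p_4 = 7: count[7] becomes 2
p_5 = 3: count[3] becomes 1
Degrees (1 + count): deg[1]=1+0=1, deg[2]=1+0=1, deg[3]=1+1=2, deg[4]=1+0=1, deg[5]=1+1=2, deg[6]=1+1=2, deg[7]=1+2=3

Answer: 1 1 2 1 2 2 3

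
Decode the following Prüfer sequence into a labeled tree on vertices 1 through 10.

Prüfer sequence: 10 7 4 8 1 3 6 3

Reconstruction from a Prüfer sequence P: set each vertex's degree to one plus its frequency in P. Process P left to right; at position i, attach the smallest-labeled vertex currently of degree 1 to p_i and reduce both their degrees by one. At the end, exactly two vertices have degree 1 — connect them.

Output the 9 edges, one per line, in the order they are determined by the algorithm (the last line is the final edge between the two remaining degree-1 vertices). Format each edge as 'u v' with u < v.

Answer: 2 10
5 7
4 7
4 8
1 8
1 3
6 9
3 6
3 10

Derivation:
Initial degrees: {1:2, 2:1, 3:3, 4:2, 5:1, 6:2, 7:2, 8:2, 9:1, 10:2}
Step 1: smallest deg-1 vertex = 2, p_1 = 10. Add edge {2,10}. Now deg[2]=0, deg[10]=1.
Step 2: smallest deg-1 vertex = 5, p_2 = 7. Add edge {5,7}. Now deg[5]=0, deg[7]=1.
Step 3: smallest deg-1 vertex = 7, p_3 = 4. Add edge {4,7}. Now deg[7]=0, deg[4]=1.
Step 4: smallest deg-1 vertex = 4, p_4 = 8. Add edge {4,8}. Now deg[4]=0, deg[8]=1.
Step 5: smallest deg-1 vertex = 8, p_5 = 1. Add edge {1,8}. Now deg[8]=0, deg[1]=1.
Step 6: smallest deg-1 vertex = 1, p_6 = 3. Add edge {1,3}. Now deg[1]=0, deg[3]=2.
Step 7: smallest deg-1 vertex = 9, p_7 = 6. Add edge {6,9}. Now deg[9]=0, deg[6]=1.
Step 8: smallest deg-1 vertex = 6, p_8 = 3. Add edge {3,6}. Now deg[6]=0, deg[3]=1.
Final: two remaining deg-1 vertices are 3, 10. Add edge {3,10}.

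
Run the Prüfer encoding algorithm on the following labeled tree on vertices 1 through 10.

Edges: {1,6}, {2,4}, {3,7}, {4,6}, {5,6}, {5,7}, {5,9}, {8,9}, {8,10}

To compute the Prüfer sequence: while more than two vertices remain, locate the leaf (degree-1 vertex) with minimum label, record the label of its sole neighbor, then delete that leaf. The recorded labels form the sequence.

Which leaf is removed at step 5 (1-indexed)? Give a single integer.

Answer: 6

Derivation:
Step 1: current leaves = {1,2,3,10}. Remove leaf 1 (neighbor: 6).
Step 2: current leaves = {2,3,10}. Remove leaf 2 (neighbor: 4).
Step 3: current leaves = {3,4,10}. Remove leaf 3 (neighbor: 7).
Step 4: current leaves = {4,7,10}. Remove leaf 4 (neighbor: 6).
Step 5: current leaves = {6,7,10}. Remove leaf 6 (neighbor: 5).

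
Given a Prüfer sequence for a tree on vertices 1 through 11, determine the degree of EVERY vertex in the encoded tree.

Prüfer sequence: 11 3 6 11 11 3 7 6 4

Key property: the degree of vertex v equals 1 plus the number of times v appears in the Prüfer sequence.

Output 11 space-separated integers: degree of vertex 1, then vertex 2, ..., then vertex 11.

Answer: 1 1 3 2 1 3 2 1 1 1 4

Derivation:
p_1 = 11: count[11] becomes 1
p_2 = 3: count[3] becomes 1
p_3 = 6: count[6] becomes 1
p_4 = 11: count[11] becomes 2
p_5 = 11: count[11] becomes 3
p_6 = 3: count[3] becomes 2
p_7 = 7: count[7] becomes 1
p_8 = 6: count[6] becomes 2
p_9 = 4: count[4] becomes 1
Degrees (1 + count): deg[1]=1+0=1, deg[2]=1+0=1, deg[3]=1+2=3, deg[4]=1+1=2, deg[5]=1+0=1, deg[6]=1+2=3, deg[7]=1+1=2, deg[8]=1+0=1, deg[9]=1+0=1, deg[10]=1+0=1, deg[11]=1+3=4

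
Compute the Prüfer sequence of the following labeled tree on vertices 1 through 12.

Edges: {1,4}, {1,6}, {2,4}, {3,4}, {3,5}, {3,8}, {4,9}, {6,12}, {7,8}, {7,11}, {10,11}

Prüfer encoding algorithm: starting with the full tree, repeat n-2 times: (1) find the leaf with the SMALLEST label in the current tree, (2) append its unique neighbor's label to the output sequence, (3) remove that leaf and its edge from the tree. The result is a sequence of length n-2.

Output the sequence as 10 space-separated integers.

Step 1: leaves = {2,5,9,10,12}. Remove smallest leaf 2, emit neighbor 4.
Step 2: leaves = {5,9,10,12}. Remove smallest leaf 5, emit neighbor 3.
Step 3: leaves = {9,10,12}. Remove smallest leaf 9, emit neighbor 4.
Step 4: leaves = {10,12}. Remove smallest leaf 10, emit neighbor 11.
Step 5: leaves = {11,12}. Remove smallest leaf 11, emit neighbor 7.
Step 6: leaves = {7,12}. Remove smallest leaf 7, emit neighbor 8.
Step 7: leaves = {8,12}. Remove smallest leaf 8, emit neighbor 3.
Step 8: leaves = {3,12}. Remove smallest leaf 3, emit neighbor 4.
Step 9: leaves = {4,12}. Remove smallest leaf 4, emit neighbor 1.
Step 10: leaves = {1,12}. Remove smallest leaf 1, emit neighbor 6.
Done: 2 vertices remain (6, 12). Sequence = [4 3 4 11 7 8 3 4 1 6]

Answer: 4 3 4 11 7 8 3 4 1 6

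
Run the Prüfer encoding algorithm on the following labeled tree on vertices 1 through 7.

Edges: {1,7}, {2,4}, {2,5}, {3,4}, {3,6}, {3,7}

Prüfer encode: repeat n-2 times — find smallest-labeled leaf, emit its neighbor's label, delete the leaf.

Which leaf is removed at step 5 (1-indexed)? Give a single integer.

Step 1: current leaves = {1,5,6}. Remove leaf 1 (neighbor: 7).
Step 2: current leaves = {5,6,7}. Remove leaf 5 (neighbor: 2).
Step 3: current leaves = {2,6,7}. Remove leaf 2 (neighbor: 4).
Step 4: current leaves = {4,6,7}. Remove leaf 4 (neighbor: 3).
Step 5: current leaves = {6,7}. Remove leaf 6 (neighbor: 3).

Answer: 6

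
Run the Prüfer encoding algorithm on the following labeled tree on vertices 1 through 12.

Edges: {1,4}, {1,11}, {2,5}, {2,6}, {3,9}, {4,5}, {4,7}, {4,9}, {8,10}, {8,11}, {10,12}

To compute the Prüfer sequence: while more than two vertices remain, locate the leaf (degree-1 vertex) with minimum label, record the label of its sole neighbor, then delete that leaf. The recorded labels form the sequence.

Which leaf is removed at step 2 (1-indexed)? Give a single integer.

Answer: 6

Derivation:
Step 1: current leaves = {3,6,7,12}. Remove leaf 3 (neighbor: 9).
Step 2: current leaves = {6,7,9,12}. Remove leaf 6 (neighbor: 2).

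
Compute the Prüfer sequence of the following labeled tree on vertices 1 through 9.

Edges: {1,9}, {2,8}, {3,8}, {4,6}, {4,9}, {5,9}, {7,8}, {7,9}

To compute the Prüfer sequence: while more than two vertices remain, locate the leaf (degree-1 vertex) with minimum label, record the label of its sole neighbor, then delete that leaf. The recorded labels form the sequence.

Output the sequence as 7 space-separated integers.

Step 1: leaves = {1,2,3,5,6}. Remove smallest leaf 1, emit neighbor 9.
Step 2: leaves = {2,3,5,6}. Remove smallest leaf 2, emit neighbor 8.
Step 3: leaves = {3,5,6}. Remove smallest leaf 3, emit neighbor 8.
Step 4: leaves = {5,6,8}. Remove smallest leaf 5, emit neighbor 9.
Step 5: leaves = {6,8}. Remove smallest leaf 6, emit neighbor 4.
Step 6: leaves = {4,8}. Remove smallest leaf 4, emit neighbor 9.
Step 7: leaves = {8,9}. Remove smallest leaf 8, emit neighbor 7.
Done: 2 vertices remain (7, 9). Sequence = [9 8 8 9 4 9 7]

Answer: 9 8 8 9 4 9 7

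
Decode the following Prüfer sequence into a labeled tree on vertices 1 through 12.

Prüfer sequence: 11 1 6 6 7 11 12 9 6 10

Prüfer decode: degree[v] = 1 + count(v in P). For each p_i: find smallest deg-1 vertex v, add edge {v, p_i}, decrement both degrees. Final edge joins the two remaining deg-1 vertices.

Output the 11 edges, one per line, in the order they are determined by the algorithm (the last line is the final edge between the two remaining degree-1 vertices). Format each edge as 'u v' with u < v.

Answer: 2 11
1 3
1 6
4 6
5 7
7 11
8 12
9 11
6 9
6 10
10 12

Derivation:
Initial degrees: {1:2, 2:1, 3:1, 4:1, 5:1, 6:4, 7:2, 8:1, 9:2, 10:2, 11:3, 12:2}
Step 1: smallest deg-1 vertex = 2, p_1 = 11. Add edge {2,11}. Now deg[2]=0, deg[11]=2.
Step 2: smallest deg-1 vertex = 3, p_2 = 1. Add edge {1,3}. Now deg[3]=0, deg[1]=1.
Step 3: smallest deg-1 vertex = 1, p_3 = 6. Add edge {1,6}. Now deg[1]=0, deg[6]=3.
Step 4: smallest deg-1 vertex = 4, p_4 = 6. Add edge {4,6}. Now deg[4]=0, deg[6]=2.
Step 5: smallest deg-1 vertex = 5, p_5 = 7. Add edge {5,7}. Now deg[5]=0, deg[7]=1.
Step 6: smallest deg-1 vertex = 7, p_6 = 11. Add edge {7,11}. Now deg[7]=0, deg[11]=1.
Step 7: smallest deg-1 vertex = 8, p_7 = 12. Add edge {8,12}. Now deg[8]=0, deg[12]=1.
Step 8: smallest deg-1 vertex = 11, p_8 = 9. Add edge {9,11}. Now deg[11]=0, deg[9]=1.
Step 9: smallest deg-1 vertex = 9, p_9 = 6. Add edge {6,9}. Now deg[9]=0, deg[6]=1.
Step 10: smallest deg-1 vertex = 6, p_10 = 10. Add edge {6,10}. Now deg[6]=0, deg[10]=1.
Final: two remaining deg-1 vertices are 10, 12. Add edge {10,12}.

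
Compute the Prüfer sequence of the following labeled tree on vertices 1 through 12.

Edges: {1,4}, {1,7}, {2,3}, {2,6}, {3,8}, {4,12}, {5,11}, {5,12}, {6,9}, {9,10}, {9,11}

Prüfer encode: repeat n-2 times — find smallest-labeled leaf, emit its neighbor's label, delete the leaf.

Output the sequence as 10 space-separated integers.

Answer: 1 4 12 3 2 6 9 9 11 5

Derivation:
Step 1: leaves = {7,8,10}. Remove smallest leaf 7, emit neighbor 1.
Step 2: leaves = {1,8,10}. Remove smallest leaf 1, emit neighbor 4.
Step 3: leaves = {4,8,10}. Remove smallest leaf 4, emit neighbor 12.
Step 4: leaves = {8,10,12}. Remove smallest leaf 8, emit neighbor 3.
Step 5: leaves = {3,10,12}. Remove smallest leaf 3, emit neighbor 2.
Step 6: leaves = {2,10,12}. Remove smallest leaf 2, emit neighbor 6.
Step 7: leaves = {6,10,12}. Remove smallest leaf 6, emit neighbor 9.
Step 8: leaves = {10,12}. Remove smallest leaf 10, emit neighbor 9.
Step 9: leaves = {9,12}. Remove smallest leaf 9, emit neighbor 11.
Step 10: leaves = {11,12}. Remove smallest leaf 11, emit neighbor 5.
Done: 2 vertices remain (5, 12). Sequence = [1 4 12 3 2 6 9 9 11 5]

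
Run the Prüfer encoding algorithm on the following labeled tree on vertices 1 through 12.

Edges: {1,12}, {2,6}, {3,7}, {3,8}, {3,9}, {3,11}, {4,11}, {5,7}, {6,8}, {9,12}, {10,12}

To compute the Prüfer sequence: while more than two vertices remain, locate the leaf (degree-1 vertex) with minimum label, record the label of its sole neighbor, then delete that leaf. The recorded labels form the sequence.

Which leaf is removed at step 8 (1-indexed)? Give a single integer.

Step 1: current leaves = {1,2,4,5,10}. Remove leaf 1 (neighbor: 12).
Step 2: current leaves = {2,4,5,10}. Remove leaf 2 (neighbor: 6).
Step 3: current leaves = {4,5,6,10}. Remove leaf 4 (neighbor: 11).
Step 4: current leaves = {5,6,10,11}. Remove leaf 5 (neighbor: 7).
Step 5: current leaves = {6,7,10,11}. Remove leaf 6 (neighbor: 8).
Step 6: current leaves = {7,8,10,11}. Remove leaf 7 (neighbor: 3).
Step 7: current leaves = {8,10,11}. Remove leaf 8 (neighbor: 3).
Step 8: current leaves = {10,11}. Remove leaf 10 (neighbor: 12).

Answer: 10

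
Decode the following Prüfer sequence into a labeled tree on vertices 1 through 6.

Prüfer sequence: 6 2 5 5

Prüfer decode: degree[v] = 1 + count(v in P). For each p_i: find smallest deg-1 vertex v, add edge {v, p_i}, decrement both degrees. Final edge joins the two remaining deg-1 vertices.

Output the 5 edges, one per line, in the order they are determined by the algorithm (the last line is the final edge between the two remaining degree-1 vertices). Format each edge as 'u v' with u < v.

Initial degrees: {1:1, 2:2, 3:1, 4:1, 5:3, 6:2}
Step 1: smallest deg-1 vertex = 1, p_1 = 6. Add edge {1,6}. Now deg[1]=0, deg[6]=1.
Step 2: smallest deg-1 vertex = 3, p_2 = 2. Add edge {2,3}. Now deg[3]=0, deg[2]=1.
Step 3: smallest deg-1 vertex = 2, p_3 = 5. Add edge {2,5}. Now deg[2]=0, deg[5]=2.
Step 4: smallest deg-1 vertex = 4, p_4 = 5. Add edge {4,5}. Now deg[4]=0, deg[5]=1.
Final: two remaining deg-1 vertices are 5, 6. Add edge {5,6}.

Answer: 1 6
2 3
2 5
4 5
5 6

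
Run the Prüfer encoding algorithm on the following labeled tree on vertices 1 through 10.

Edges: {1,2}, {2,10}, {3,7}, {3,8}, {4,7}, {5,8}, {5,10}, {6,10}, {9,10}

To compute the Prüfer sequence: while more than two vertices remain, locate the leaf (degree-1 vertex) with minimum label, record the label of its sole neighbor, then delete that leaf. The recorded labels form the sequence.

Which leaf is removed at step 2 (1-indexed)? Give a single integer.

Answer: 2

Derivation:
Step 1: current leaves = {1,4,6,9}. Remove leaf 1 (neighbor: 2).
Step 2: current leaves = {2,4,6,9}. Remove leaf 2 (neighbor: 10).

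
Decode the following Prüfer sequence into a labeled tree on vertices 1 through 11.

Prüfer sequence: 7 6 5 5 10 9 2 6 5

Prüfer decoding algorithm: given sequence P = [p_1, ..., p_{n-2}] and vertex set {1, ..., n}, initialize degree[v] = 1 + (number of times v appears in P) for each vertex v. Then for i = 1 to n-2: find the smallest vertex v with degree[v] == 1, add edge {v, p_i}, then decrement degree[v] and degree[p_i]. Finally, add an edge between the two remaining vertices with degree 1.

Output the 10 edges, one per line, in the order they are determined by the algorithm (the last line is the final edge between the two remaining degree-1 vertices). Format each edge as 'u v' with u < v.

Initial degrees: {1:1, 2:2, 3:1, 4:1, 5:4, 6:3, 7:2, 8:1, 9:2, 10:2, 11:1}
Step 1: smallest deg-1 vertex = 1, p_1 = 7. Add edge {1,7}. Now deg[1]=0, deg[7]=1.
Step 2: smallest deg-1 vertex = 3, p_2 = 6. Add edge {3,6}. Now deg[3]=0, deg[6]=2.
Step 3: smallest deg-1 vertex = 4, p_3 = 5. Add edge {4,5}. Now deg[4]=0, deg[5]=3.
Step 4: smallest deg-1 vertex = 7, p_4 = 5. Add edge {5,7}. Now deg[7]=0, deg[5]=2.
Step 5: smallest deg-1 vertex = 8, p_5 = 10. Add edge {8,10}. Now deg[8]=0, deg[10]=1.
Step 6: smallest deg-1 vertex = 10, p_6 = 9. Add edge {9,10}. Now deg[10]=0, deg[9]=1.
Step 7: smallest deg-1 vertex = 9, p_7 = 2. Add edge {2,9}. Now deg[9]=0, deg[2]=1.
Step 8: smallest deg-1 vertex = 2, p_8 = 6. Add edge {2,6}. Now deg[2]=0, deg[6]=1.
Step 9: smallest deg-1 vertex = 6, p_9 = 5. Add edge {5,6}. Now deg[6]=0, deg[5]=1.
Final: two remaining deg-1 vertices are 5, 11. Add edge {5,11}.

Answer: 1 7
3 6
4 5
5 7
8 10
9 10
2 9
2 6
5 6
5 11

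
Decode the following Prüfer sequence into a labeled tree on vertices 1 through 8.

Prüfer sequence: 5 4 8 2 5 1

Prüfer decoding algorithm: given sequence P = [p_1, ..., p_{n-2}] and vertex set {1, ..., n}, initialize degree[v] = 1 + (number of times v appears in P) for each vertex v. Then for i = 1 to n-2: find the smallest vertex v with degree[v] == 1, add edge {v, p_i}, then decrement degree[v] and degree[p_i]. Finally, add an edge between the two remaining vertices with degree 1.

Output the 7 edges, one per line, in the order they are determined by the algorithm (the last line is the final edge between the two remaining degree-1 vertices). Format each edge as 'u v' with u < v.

Answer: 3 5
4 6
4 8
2 7
2 5
1 5
1 8

Derivation:
Initial degrees: {1:2, 2:2, 3:1, 4:2, 5:3, 6:1, 7:1, 8:2}
Step 1: smallest deg-1 vertex = 3, p_1 = 5. Add edge {3,5}. Now deg[3]=0, deg[5]=2.
Step 2: smallest deg-1 vertex = 6, p_2 = 4. Add edge {4,6}. Now deg[6]=0, deg[4]=1.
Step 3: smallest deg-1 vertex = 4, p_3 = 8. Add edge {4,8}. Now deg[4]=0, deg[8]=1.
Step 4: smallest deg-1 vertex = 7, p_4 = 2. Add edge {2,7}. Now deg[7]=0, deg[2]=1.
Step 5: smallest deg-1 vertex = 2, p_5 = 5. Add edge {2,5}. Now deg[2]=0, deg[5]=1.
Step 6: smallest deg-1 vertex = 5, p_6 = 1. Add edge {1,5}. Now deg[5]=0, deg[1]=1.
Final: two remaining deg-1 vertices are 1, 8. Add edge {1,8}.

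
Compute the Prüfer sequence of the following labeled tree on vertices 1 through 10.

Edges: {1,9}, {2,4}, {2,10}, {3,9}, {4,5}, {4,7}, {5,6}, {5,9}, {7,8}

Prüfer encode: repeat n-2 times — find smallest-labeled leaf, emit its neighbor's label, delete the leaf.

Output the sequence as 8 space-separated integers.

Answer: 9 9 5 7 4 5 4 2

Derivation:
Step 1: leaves = {1,3,6,8,10}. Remove smallest leaf 1, emit neighbor 9.
Step 2: leaves = {3,6,8,10}. Remove smallest leaf 3, emit neighbor 9.
Step 3: leaves = {6,8,9,10}. Remove smallest leaf 6, emit neighbor 5.
Step 4: leaves = {8,9,10}. Remove smallest leaf 8, emit neighbor 7.
Step 5: leaves = {7,9,10}. Remove smallest leaf 7, emit neighbor 4.
Step 6: leaves = {9,10}. Remove smallest leaf 9, emit neighbor 5.
Step 7: leaves = {5,10}. Remove smallest leaf 5, emit neighbor 4.
Step 8: leaves = {4,10}. Remove smallest leaf 4, emit neighbor 2.
Done: 2 vertices remain (2, 10). Sequence = [9 9 5 7 4 5 4 2]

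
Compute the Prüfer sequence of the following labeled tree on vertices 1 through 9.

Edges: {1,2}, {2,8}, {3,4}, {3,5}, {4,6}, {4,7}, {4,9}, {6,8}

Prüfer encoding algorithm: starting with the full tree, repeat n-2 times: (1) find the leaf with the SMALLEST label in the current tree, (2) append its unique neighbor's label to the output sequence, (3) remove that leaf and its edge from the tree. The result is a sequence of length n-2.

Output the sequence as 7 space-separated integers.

Step 1: leaves = {1,5,7,9}. Remove smallest leaf 1, emit neighbor 2.
Step 2: leaves = {2,5,7,9}. Remove smallest leaf 2, emit neighbor 8.
Step 3: leaves = {5,7,8,9}. Remove smallest leaf 5, emit neighbor 3.
Step 4: leaves = {3,7,8,9}. Remove smallest leaf 3, emit neighbor 4.
Step 5: leaves = {7,8,9}. Remove smallest leaf 7, emit neighbor 4.
Step 6: leaves = {8,9}. Remove smallest leaf 8, emit neighbor 6.
Step 7: leaves = {6,9}. Remove smallest leaf 6, emit neighbor 4.
Done: 2 vertices remain (4, 9). Sequence = [2 8 3 4 4 6 4]

Answer: 2 8 3 4 4 6 4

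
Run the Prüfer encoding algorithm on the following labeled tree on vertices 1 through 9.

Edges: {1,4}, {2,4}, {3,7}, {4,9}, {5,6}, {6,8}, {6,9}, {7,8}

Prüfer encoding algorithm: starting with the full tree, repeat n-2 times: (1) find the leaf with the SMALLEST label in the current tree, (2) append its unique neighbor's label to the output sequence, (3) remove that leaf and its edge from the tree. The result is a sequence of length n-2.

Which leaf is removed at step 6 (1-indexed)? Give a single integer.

Answer: 7

Derivation:
Step 1: current leaves = {1,2,3,5}. Remove leaf 1 (neighbor: 4).
Step 2: current leaves = {2,3,5}. Remove leaf 2 (neighbor: 4).
Step 3: current leaves = {3,4,5}. Remove leaf 3 (neighbor: 7).
Step 4: current leaves = {4,5,7}. Remove leaf 4 (neighbor: 9).
Step 5: current leaves = {5,7,9}. Remove leaf 5 (neighbor: 6).
Step 6: current leaves = {7,9}. Remove leaf 7 (neighbor: 8).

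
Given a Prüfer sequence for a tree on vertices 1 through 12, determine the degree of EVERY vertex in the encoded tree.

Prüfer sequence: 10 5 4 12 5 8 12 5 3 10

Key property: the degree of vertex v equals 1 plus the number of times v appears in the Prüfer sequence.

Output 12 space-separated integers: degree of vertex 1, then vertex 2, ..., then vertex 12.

p_1 = 10: count[10] becomes 1
p_2 = 5: count[5] becomes 1
p_3 = 4: count[4] becomes 1
p_4 = 12: count[12] becomes 1
p_5 = 5: count[5] becomes 2
p_6 = 8: count[8] becomes 1
p_7 = 12: count[12] becomes 2
p_8 = 5: count[5] becomes 3
p_9 = 3: count[3] becomes 1
p_10 = 10: count[10] becomes 2
Degrees (1 + count): deg[1]=1+0=1, deg[2]=1+0=1, deg[3]=1+1=2, deg[4]=1+1=2, deg[5]=1+3=4, deg[6]=1+0=1, deg[7]=1+0=1, deg[8]=1+1=2, deg[9]=1+0=1, deg[10]=1+2=3, deg[11]=1+0=1, deg[12]=1+2=3

Answer: 1 1 2 2 4 1 1 2 1 3 1 3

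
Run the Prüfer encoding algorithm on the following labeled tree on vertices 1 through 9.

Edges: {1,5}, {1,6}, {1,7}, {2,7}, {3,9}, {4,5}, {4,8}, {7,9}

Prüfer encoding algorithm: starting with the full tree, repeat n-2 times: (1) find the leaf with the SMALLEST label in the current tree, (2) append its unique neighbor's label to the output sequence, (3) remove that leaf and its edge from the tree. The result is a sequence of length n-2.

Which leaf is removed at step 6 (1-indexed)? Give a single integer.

Step 1: current leaves = {2,3,6,8}. Remove leaf 2 (neighbor: 7).
Step 2: current leaves = {3,6,8}. Remove leaf 3 (neighbor: 9).
Step 3: current leaves = {6,8,9}. Remove leaf 6 (neighbor: 1).
Step 4: current leaves = {8,9}. Remove leaf 8 (neighbor: 4).
Step 5: current leaves = {4,9}. Remove leaf 4 (neighbor: 5).
Step 6: current leaves = {5,9}. Remove leaf 5 (neighbor: 1).

Answer: 5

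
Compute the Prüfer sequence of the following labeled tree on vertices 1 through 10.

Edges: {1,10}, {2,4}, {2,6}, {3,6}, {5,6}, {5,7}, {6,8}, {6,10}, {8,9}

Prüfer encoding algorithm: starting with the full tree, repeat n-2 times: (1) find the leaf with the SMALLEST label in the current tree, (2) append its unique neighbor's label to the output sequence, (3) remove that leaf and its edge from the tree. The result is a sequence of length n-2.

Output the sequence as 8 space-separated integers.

Answer: 10 6 2 6 5 6 8 6

Derivation:
Step 1: leaves = {1,3,4,7,9}. Remove smallest leaf 1, emit neighbor 10.
Step 2: leaves = {3,4,7,9,10}. Remove smallest leaf 3, emit neighbor 6.
Step 3: leaves = {4,7,9,10}. Remove smallest leaf 4, emit neighbor 2.
Step 4: leaves = {2,7,9,10}. Remove smallest leaf 2, emit neighbor 6.
Step 5: leaves = {7,9,10}. Remove smallest leaf 7, emit neighbor 5.
Step 6: leaves = {5,9,10}. Remove smallest leaf 5, emit neighbor 6.
Step 7: leaves = {9,10}. Remove smallest leaf 9, emit neighbor 8.
Step 8: leaves = {8,10}. Remove smallest leaf 8, emit neighbor 6.
Done: 2 vertices remain (6, 10). Sequence = [10 6 2 6 5 6 8 6]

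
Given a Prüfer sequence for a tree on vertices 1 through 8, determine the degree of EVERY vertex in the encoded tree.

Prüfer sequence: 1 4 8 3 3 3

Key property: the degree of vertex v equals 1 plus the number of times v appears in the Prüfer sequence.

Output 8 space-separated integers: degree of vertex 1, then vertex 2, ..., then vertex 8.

Answer: 2 1 4 2 1 1 1 2

Derivation:
p_1 = 1: count[1] becomes 1
p_2 = 4: count[4] becomes 1
p_3 = 8: count[8] becomes 1
p_4 = 3: count[3] becomes 1
p_5 = 3: count[3] becomes 2
p_6 = 3: count[3] becomes 3
Degrees (1 + count): deg[1]=1+1=2, deg[2]=1+0=1, deg[3]=1+3=4, deg[4]=1+1=2, deg[5]=1+0=1, deg[6]=1+0=1, deg[7]=1+0=1, deg[8]=1+1=2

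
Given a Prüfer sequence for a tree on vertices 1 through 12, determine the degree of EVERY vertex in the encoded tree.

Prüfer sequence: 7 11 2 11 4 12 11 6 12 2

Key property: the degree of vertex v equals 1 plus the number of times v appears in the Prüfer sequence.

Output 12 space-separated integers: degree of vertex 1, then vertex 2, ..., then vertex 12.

Answer: 1 3 1 2 1 2 2 1 1 1 4 3

Derivation:
p_1 = 7: count[7] becomes 1
p_2 = 11: count[11] becomes 1
p_3 = 2: count[2] becomes 1
p_4 = 11: count[11] becomes 2
p_5 = 4: count[4] becomes 1
p_6 = 12: count[12] becomes 1
p_7 = 11: count[11] becomes 3
p_8 = 6: count[6] becomes 1
p_9 = 12: count[12] becomes 2
p_10 = 2: count[2] becomes 2
Degrees (1 + count): deg[1]=1+0=1, deg[2]=1+2=3, deg[3]=1+0=1, deg[4]=1+1=2, deg[5]=1+0=1, deg[6]=1+1=2, deg[7]=1+1=2, deg[8]=1+0=1, deg[9]=1+0=1, deg[10]=1+0=1, deg[11]=1+3=4, deg[12]=1+2=3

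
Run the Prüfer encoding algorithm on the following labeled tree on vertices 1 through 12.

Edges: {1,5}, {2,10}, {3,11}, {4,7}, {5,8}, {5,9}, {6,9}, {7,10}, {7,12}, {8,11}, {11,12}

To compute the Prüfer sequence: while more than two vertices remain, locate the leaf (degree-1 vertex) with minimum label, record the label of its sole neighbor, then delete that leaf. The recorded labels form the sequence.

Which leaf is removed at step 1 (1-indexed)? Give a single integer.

Step 1: current leaves = {1,2,3,4,6}. Remove leaf 1 (neighbor: 5).

Answer: 1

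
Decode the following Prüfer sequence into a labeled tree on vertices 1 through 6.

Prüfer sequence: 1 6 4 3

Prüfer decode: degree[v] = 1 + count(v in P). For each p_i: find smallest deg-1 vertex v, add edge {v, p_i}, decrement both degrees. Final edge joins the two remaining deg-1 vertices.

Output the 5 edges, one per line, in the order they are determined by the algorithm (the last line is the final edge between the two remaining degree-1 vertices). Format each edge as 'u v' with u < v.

Initial degrees: {1:2, 2:1, 3:2, 4:2, 5:1, 6:2}
Step 1: smallest deg-1 vertex = 2, p_1 = 1. Add edge {1,2}. Now deg[2]=0, deg[1]=1.
Step 2: smallest deg-1 vertex = 1, p_2 = 6. Add edge {1,6}. Now deg[1]=0, deg[6]=1.
Step 3: smallest deg-1 vertex = 5, p_3 = 4. Add edge {4,5}. Now deg[5]=0, deg[4]=1.
Step 4: smallest deg-1 vertex = 4, p_4 = 3. Add edge {3,4}. Now deg[4]=0, deg[3]=1.
Final: two remaining deg-1 vertices are 3, 6. Add edge {3,6}.

Answer: 1 2
1 6
4 5
3 4
3 6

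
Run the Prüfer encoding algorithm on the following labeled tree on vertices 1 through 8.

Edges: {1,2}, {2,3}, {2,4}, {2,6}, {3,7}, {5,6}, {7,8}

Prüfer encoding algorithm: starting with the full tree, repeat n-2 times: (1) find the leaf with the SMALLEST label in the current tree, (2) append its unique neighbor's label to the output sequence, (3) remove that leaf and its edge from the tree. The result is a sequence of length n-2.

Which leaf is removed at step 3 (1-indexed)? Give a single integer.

Step 1: current leaves = {1,4,5,8}. Remove leaf 1 (neighbor: 2).
Step 2: current leaves = {4,5,8}. Remove leaf 4 (neighbor: 2).
Step 3: current leaves = {5,8}. Remove leaf 5 (neighbor: 6).

Answer: 5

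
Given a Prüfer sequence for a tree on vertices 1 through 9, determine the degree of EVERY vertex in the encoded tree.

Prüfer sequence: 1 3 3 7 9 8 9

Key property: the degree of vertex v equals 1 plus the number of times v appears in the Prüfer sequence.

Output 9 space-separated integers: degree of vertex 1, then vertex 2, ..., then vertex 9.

Answer: 2 1 3 1 1 1 2 2 3

Derivation:
p_1 = 1: count[1] becomes 1
p_2 = 3: count[3] becomes 1
p_3 = 3: count[3] becomes 2
p_4 = 7: count[7] becomes 1
p_5 = 9: count[9] becomes 1
p_6 = 8: count[8] becomes 1
p_7 = 9: count[9] becomes 2
Degrees (1 + count): deg[1]=1+1=2, deg[2]=1+0=1, deg[3]=1+2=3, deg[4]=1+0=1, deg[5]=1+0=1, deg[6]=1+0=1, deg[7]=1+1=2, deg[8]=1+1=2, deg[9]=1+2=3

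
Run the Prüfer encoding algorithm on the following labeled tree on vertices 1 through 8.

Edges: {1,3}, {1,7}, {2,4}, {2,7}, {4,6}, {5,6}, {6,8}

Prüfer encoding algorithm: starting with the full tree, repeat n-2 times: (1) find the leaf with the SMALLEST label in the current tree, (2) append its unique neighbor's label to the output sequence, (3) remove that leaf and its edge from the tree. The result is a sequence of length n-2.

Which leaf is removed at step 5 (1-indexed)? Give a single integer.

Answer: 2

Derivation:
Step 1: current leaves = {3,5,8}. Remove leaf 3 (neighbor: 1).
Step 2: current leaves = {1,5,8}. Remove leaf 1 (neighbor: 7).
Step 3: current leaves = {5,7,8}. Remove leaf 5 (neighbor: 6).
Step 4: current leaves = {7,8}. Remove leaf 7 (neighbor: 2).
Step 5: current leaves = {2,8}. Remove leaf 2 (neighbor: 4).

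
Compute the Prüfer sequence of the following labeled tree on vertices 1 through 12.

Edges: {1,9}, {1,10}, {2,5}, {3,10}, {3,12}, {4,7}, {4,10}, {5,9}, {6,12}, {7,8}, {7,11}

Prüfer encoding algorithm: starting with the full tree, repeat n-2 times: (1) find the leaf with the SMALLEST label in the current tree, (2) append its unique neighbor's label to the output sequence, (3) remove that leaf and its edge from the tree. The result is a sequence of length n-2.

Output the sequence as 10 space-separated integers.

Answer: 5 9 12 7 1 10 7 4 10 3

Derivation:
Step 1: leaves = {2,6,8,11}. Remove smallest leaf 2, emit neighbor 5.
Step 2: leaves = {5,6,8,11}. Remove smallest leaf 5, emit neighbor 9.
Step 3: leaves = {6,8,9,11}. Remove smallest leaf 6, emit neighbor 12.
Step 4: leaves = {8,9,11,12}. Remove smallest leaf 8, emit neighbor 7.
Step 5: leaves = {9,11,12}. Remove smallest leaf 9, emit neighbor 1.
Step 6: leaves = {1,11,12}. Remove smallest leaf 1, emit neighbor 10.
Step 7: leaves = {11,12}. Remove smallest leaf 11, emit neighbor 7.
Step 8: leaves = {7,12}. Remove smallest leaf 7, emit neighbor 4.
Step 9: leaves = {4,12}. Remove smallest leaf 4, emit neighbor 10.
Step 10: leaves = {10,12}. Remove smallest leaf 10, emit neighbor 3.
Done: 2 vertices remain (3, 12). Sequence = [5 9 12 7 1 10 7 4 10 3]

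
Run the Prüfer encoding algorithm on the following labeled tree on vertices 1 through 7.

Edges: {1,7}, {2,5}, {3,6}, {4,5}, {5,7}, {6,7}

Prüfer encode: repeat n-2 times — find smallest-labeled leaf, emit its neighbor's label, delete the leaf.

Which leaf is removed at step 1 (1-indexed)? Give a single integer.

Step 1: current leaves = {1,2,3,4}. Remove leaf 1 (neighbor: 7).

Answer: 1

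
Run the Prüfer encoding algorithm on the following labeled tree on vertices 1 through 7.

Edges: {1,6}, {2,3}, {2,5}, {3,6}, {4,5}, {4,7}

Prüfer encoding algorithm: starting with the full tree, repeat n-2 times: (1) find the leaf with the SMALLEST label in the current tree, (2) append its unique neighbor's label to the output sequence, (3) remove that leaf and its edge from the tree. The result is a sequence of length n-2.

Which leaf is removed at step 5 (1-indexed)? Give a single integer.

Step 1: current leaves = {1,7}. Remove leaf 1 (neighbor: 6).
Step 2: current leaves = {6,7}. Remove leaf 6 (neighbor: 3).
Step 3: current leaves = {3,7}. Remove leaf 3 (neighbor: 2).
Step 4: current leaves = {2,7}. Remove leaf 2 (neighbor: 5).
Step 5: current leaves = {5,7}. Remove leaf 5 (neighbor: 4).

Answer: 5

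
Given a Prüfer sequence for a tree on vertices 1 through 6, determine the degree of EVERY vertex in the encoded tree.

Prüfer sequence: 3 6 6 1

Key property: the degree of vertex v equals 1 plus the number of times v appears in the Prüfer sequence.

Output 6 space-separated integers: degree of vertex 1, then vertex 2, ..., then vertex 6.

Answer: 2 1 2 1 1 3

Derivation:
p_1 = 3: count[3] becomes 1
p_2 = 6: count[6] becomes 1
p_3 = 6: count[6] becomes 2
p_4 = 1: count[1] becomes 1
Degrees (1 + count): deg[1]=1+1=2, deg[2]=1+0=1, deg[3]=1+1=2, deg[4]=1+0=1, deg[5]=1+0=1, deg[6]=1+2=3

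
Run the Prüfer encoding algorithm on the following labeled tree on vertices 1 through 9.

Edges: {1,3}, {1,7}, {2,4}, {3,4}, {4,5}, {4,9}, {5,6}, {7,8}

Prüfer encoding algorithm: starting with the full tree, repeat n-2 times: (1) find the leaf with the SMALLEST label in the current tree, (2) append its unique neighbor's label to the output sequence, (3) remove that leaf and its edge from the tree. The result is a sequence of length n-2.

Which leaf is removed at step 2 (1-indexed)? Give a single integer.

Answer: 6

Derivation:
Step 1: current leaves = {2,6,8,9}. Remove leaf 2 (neighbor: 4).
Step 2: current leaves = {6,8,9}. Remove leaf 6 (neighbor: 5).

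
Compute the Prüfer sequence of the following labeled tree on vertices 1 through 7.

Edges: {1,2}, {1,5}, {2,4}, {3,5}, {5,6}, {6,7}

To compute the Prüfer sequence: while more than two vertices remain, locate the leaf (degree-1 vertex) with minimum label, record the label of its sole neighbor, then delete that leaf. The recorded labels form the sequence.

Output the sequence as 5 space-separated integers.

Step 1: leaves = {3,4,7}. Remove smallest leaf 3, emit neighbor 5.
Step 2: leaves = {4,7}. Remove smallest leaf 4, emit neighbor 2.
Step 3: leaves = {2,7}. Remove smallest leaf 2, emit neighbor 1.
Step 4: leaves = {1,7}. Remove smallest leaf 1, emit neighbor 5.
Step 5: leaves = {5,7}. Remove smallest leaf 5, emit neighbor 6.
Done: 2 vertices remain (6, 7). Sequence = [5 2 1 5 6]

Answer: 5 2 1 5 6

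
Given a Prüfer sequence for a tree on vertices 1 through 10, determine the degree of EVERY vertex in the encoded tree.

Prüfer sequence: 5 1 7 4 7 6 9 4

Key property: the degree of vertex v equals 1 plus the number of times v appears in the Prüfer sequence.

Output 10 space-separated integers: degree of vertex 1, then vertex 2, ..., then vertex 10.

p_1 = 5: count[5] becomes 1
p_2 = 1: count[1] becomes 1
p_3 = 7: count[7] becomes 1
p_4 = 4: count[4] becomes 1
p_5 = 7: count[7] becomes 2
p_6 = 6: count[6] becomes 1
p_7 = 9: count[9] becomes 1
p_8 = 4: count[4] becomes 2
Degrees (1 + count): deg[1]=1+1=2, deg[2]=1+0=1, deg[3]=1+0=1, deg[4]=1+2=3, deg[5]=1+1=2, deg[6]=1+1=2, deg[7]=1+2=3, deg[8]=1+0=1, deg[9]=1+1=2, deg[10]=1+0=1

Answer: 2 1 1 3 2 2 3 1 2 1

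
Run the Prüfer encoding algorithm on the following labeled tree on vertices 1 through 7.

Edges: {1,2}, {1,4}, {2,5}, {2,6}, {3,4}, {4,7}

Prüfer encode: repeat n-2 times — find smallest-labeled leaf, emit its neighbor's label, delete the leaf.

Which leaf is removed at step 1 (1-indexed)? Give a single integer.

Answer: 3

Derivation:
Step 1: current leaves = {3,5,6,7}. Remove leaf 3 (neighbor: 4).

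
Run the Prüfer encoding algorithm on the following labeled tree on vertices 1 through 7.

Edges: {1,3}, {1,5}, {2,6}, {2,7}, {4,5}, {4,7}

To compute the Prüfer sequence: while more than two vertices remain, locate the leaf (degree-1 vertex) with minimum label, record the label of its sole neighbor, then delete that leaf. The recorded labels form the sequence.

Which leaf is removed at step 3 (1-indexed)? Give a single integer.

Step 1: current leaves = {3,6}. Remove leaf 3 (neighbor: 1).
Step 2: current leaves = {1,6}. Remove leaf 1 (neighbor: 5).
Step 3: current leaves = {5,6}. Remove leaf 5 (neighbor: 4).

Answer: 5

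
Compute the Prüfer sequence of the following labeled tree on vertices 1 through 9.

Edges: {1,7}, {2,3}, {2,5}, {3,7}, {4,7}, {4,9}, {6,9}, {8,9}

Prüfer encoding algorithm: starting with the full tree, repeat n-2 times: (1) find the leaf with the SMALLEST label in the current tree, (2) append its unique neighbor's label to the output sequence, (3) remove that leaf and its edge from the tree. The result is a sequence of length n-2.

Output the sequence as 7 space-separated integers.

Step 1: leaves = {1,5,6,8}. Remove smallest leaf 1, emit neighbor 7.
Step 2: leaves = {5,6,8}. Remove smallest leaf 5, emit neighbor 2.
Step 3: leaves = {2,6,8}. Remove smallest leaf 2, emit neighbor 3.
Step 4: leaves = {3,6,8}. Remove smallest leaf 3, emit neighbor 7.
Step 5: leaves = {6,7,8}. Remove smallest leaf 6, emit neighbor 9.
Step 6: leaves = {7,8}. Remove smallest leaf 7, emit neighbor 4.
Step 7: leaves = {4,8}. Remove smallest leaf 4, emit neighbor 9.
Done: 2 vertices remain (8, 9). Sequence = [7 2 3 7 9 4 9]

Answer: 7 2 3 7 9 4 9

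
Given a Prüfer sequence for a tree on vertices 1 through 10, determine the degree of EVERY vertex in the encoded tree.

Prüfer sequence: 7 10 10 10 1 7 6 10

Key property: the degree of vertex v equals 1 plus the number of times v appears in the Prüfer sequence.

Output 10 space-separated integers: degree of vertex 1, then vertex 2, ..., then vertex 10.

p_1 = 7: count[7] becomes 1
p_2 = 10: count[10] becomes 1
p_3 = 10: count[10] becomes 2
p_4 = 10: count[10] becomes 3
p_5 = 1: count[1] becomes 1
p_6 = 7: count[7] becomes 2
p_7 = 6: count[6] becomes 1
p_8 = 10: count[10] becomes 4
Degrees (1 + count): deg[1]=1+1=2, deg[2]=1+0=1, deg[3]=1+0=1, deg[4]=1+0=1, deg[5]=1+0=1, deg[6]=1+1=2, deg[7]=1+2=3, deg[8]=1+0=1, deg[9]=1+0=1, deg[10]=1+4=5

Answer: 2 1 1 1 1 2 3 1 1 5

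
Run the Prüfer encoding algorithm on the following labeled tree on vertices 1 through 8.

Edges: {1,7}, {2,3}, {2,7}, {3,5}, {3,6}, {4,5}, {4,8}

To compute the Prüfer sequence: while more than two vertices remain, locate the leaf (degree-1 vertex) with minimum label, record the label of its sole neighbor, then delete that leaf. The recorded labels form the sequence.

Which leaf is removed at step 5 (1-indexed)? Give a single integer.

Step 1: current leaves = {1,6,8}. Remove leaf 1 (neighbor: 7).
Step 2: current leaves = {6,7,8}. Remove leaf 6 (neighbor: 3).
Step 3: current leaves = {7,8}. Remove leaf 7 (neighbor: 2).
Step 4: current leaves = {2,8}. Remove leaf 2 (neighbor: 3).
Step 5: current leaves = {3,8}. Remove leaf 3 (neighbor: 5).

Answer: 3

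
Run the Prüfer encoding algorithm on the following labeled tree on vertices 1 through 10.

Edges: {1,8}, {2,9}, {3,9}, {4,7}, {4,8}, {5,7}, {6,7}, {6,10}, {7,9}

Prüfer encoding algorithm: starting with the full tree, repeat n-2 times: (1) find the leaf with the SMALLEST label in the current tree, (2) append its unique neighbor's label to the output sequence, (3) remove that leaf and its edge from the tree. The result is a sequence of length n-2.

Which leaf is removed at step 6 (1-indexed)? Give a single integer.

Answer: 4

Derivation:
Step 1: current leaves = {1,2,3,5,10}. Remove leaf 1 (neighbor: 8).
Step 2: current leaves = {2,3,5,8,10}. Remove leaf 2 (neighbor: 9).
Step 3: current leaves = {3,5,8,10}. Remove leaf 3 (neighbor: 9).
Step 4: current leaves = {5,8,9,10}. Remove leaf 5 (neighbor: 7).
Step 5: current leaves = {8,9,10}. Remove leaf 8 (neighbor: 4).
Step 6: current leaves = {4,9,10}. Remove leaf 4 (neighbor: 7).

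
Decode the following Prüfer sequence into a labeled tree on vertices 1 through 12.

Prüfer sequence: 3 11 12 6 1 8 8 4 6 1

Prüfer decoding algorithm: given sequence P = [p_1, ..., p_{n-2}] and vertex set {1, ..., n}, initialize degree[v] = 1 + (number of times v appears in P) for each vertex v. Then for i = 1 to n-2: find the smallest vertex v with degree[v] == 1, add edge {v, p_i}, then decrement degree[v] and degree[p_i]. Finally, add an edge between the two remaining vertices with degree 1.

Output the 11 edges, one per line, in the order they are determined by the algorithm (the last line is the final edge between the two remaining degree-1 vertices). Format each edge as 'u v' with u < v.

Answer: 2 3
3 11
5 12
6 7
1 9
8 10
8 11
4 8
4 6
1 6
1 12

Derivation:
Initial degrees: {1:3, 2:1, 3:2, 4:2, 5:1, 6:3, 7:1, 8:3, 9:1, 10:1, 11:2, 12:2}
Step 1: smallest deg-1 vertex = 2, p_1 = 3. Add edge {2,3}. Now deg[2]=0, deg[3]=1.
Step 2: smallest deg-1 vertex = 3, p_2 = 11. Add edge {3,11}. Now deg[3]=0, deg[11]=1.
Step 3: smallest deg-1 vertex = 5, p_3 = 12. Add edge {5,12}. Now deg[5]=0, deg[12]=1.
Step 4: smallest deg-1 vertex = 7, p_4 = 6. Add edge {6,7}. Now deg[7]=0, deg[6]=2.
Step 5: smallest deg-1 vertex = 9, p_5 = 1. Add edge {1,9}. Now deg[9]=0, deg[1]=2.
Step 6: smallest deg-1 vertex = 10, p_6 = 8. Add edge {8,10}. Now deg[10]=0, deg[8]=2.
Step 7: smallest deg-1 vertex = 11, p_7 = 8. Add edge {8,11}. Now deg[11]=0, deg[8]=1.
Step 8: smallest deg-1 vertex = 8, p_8 = 4. Add edge {4,8}. Now deg[8]=0, deg[4]=1.
Step 9: smallest deg-1 vertex = 4, p_9 = 6. Add edge {4,6}. Now deg[4]=0, deg[6]=1.
Step 10: smallest deg-1 vertex = 6, p_10 = 1. Add edge {1,6}. Now deg[6]=0, deg[1]=1.
Final: two remaining deg-1 vertices are 1, 12. Add edge {1,12}.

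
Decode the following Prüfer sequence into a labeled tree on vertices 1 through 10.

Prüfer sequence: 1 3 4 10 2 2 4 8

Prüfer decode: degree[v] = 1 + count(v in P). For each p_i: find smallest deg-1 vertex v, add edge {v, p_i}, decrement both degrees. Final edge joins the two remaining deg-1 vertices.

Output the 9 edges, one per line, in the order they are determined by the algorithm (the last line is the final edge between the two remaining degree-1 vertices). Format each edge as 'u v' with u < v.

Initial degrees: {1:2, 2:3, 3:2, 4:3, 5:1, 6:1, 7:1, 8:2, 9:1, 10:2}
Step 1: smallest deg-1 vertex = 5, p_1 = 1. Add edge {1,5}. Now deg[5]=0, deg[1]=1.
Step 2: smallest deg-1 vertex = 1, p_2 = 3. Add edge {1,3}. Now deg[1]=0, deg[3]=1.
Step 3: smallest deg-1 vertex = 3, p_3 = 4. Add edge {3,4}. Now deg[3]=0, deg[4]=2.
Step 4: smallest deg-1 vertex = 6, p_4 = 10. Add edge {6,10}. Now deg[6]=0, deg[10]=1.
Step 5: smallest deg-1 vertex = 7, p_5 = 2. Add edge {2,7}. Now deg[7]=0, deg[2]=2.
Step 6: smallest deg-1 vertex = 9, p_6 = 2. Add edge {2,9}. Now deg[9]=0, deg[2]=1.
Step 7: smallest deg-1 vertex = 2, p_7 = 4. Add edge {2,4}. Now deg[2]=0, deg[4]=1.
Step 8: smallest deg-1 vertex = 4, p_8 = 8. Add edge {4,8}. Now deg[4]=0, deg[8]=1.
Final: two remaining deg-1 vertices are 8, 10. Add edge {8,10}.

Answer: 1 5
1 3
3 4
6 10
2 7
2 9
2 4
4 8
8 10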